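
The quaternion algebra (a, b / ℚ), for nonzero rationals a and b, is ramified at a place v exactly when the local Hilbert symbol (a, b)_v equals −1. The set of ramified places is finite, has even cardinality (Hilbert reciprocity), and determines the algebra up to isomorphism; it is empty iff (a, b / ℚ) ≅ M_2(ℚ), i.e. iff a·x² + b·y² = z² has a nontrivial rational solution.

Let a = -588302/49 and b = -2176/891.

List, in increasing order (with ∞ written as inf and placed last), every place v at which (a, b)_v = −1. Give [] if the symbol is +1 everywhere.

[2, inf]

(a, b) ≡ (-4862, -374) mod (ℚ^×)²; places V = {2, 3, 7, 11, 13, 17, ∞}.
(a,b)_13: α=1, u≡9; β=0, v≡3 (mod 13); (9|13)=+1, (3|13)=+1; sign (−1)^0·+1^0·+1^1 = +1.
(a,b)_17: α=1, u≡14; β=1, v≡6 (mod 17); (14|17)=-1, (6|17)=-1; sign (−1)^0·-1^1·-1^1 = +1.
(a,b)_3: α=0, u≡1; β=-4, v≡1 (mod 3); (1|3)=+1, (1|3)=+1; sign (−1)^0·+1^-4·+1^0 = +1.
(a,b)_∞: sgn(-4862)=−, sgn(-374)=−, so -1.
(a,b)_11: α=3, u≡4; β=-1, v≡6 (mod 11); (4|11)=+1, (6|11)=-1; sign (−1)^1·+1^-1·-1^3 = +1.
(a,b)_2: α=1, β=7; u≡1, v≡5 (mod 8); ε(u)ε(v)=0·0, αω(v)=1·1, βω(u)=7·0; sum ≡ 1  ⇒  -1.
(a,b)_7: α=-2, u≡6; β=0, v≡4 (mod 7); (6|7)=-1, (4|7)=+1; sign (−1)^0·-1^0·+1^-2 = +1.
(-4862, -374 / ℚ) ramifies at {2, ∞}: a division algebra.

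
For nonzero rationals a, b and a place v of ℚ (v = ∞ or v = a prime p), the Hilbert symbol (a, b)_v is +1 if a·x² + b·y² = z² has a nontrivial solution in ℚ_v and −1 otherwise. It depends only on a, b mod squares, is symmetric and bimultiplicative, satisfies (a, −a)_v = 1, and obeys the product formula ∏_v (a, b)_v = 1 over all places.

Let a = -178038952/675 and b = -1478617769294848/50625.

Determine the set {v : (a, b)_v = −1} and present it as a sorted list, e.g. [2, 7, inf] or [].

[3, 13, 31, inf]

Mod squares: a ≡ -55614, b ≡ -7. Check v ∈ {∞, 2, 3, 5, 7, 13, 23, 31}.
v=3: a=3^-3·(≡2), b=3^-4·(≡2) mod 3; (2|3)=-1, (2|3)=-1; (−1)^{-3·-4·1}·(-1)^-4·(-1)^-3 = -1.
v=31: a=31^1·(≡10), b=31^2·(≡23) mod 31; (10|31)=+1, (23|31)=-1; (−1)^{1·2·15}·(+1)^2·(-1)^1 = -1.
v=7: a=7^4·(≡2), b=7^5·(≡5) mod 7; (2|7)=+1, (5|7)=-1; (−1)^{4·5·3}·(+1)^5·(-1)^4 = +1.
v=23: a=23^1·(≡7), b=23^2·(≡9) mod 23; (7|23)=-1, (9|23)=+1; (−1)^{1·2·11}·(-1)^2·(+1)^1 = +1.
v=2: v_2(a)=3, v_2(b)=10; units ≡ 1, 1 (mod 8); ε·ε+αω+βω = 0·0+3·0+10·0 ≡ 0  ⇒  (a,b)_2 = +1.
v=∞: -55614 < 0 and -7 < 0  ⇒  (a,b)_∞ = -1.
v=13: a=13^1·(≡12), b=13^2·(≡5) mod 13; (12|13)=+1, (5|13)=-1; (−1)^{1·2·6}·(+1)^2·(-1)^1 = -1.
v=5: a=5^-2·(≡4), b=5^-4·(≡2) mod 5; (4|5)=+1, (2|5)=-1; (−1)^{-2·-4·2}·(+1)^-4·(-1)^-2 = +1.
Ram(-55614, -7) = {3, 13, 31, ∞}; no ℚ_3-point on the conic.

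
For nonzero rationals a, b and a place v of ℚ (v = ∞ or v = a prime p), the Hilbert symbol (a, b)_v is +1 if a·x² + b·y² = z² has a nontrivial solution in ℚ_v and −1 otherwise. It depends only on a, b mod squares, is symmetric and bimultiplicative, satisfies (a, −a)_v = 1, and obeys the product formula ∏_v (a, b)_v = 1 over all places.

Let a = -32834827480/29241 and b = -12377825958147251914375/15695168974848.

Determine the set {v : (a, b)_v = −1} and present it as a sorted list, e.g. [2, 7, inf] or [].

[2, 3, 7, inf]

Mod squares: a ≡ -70, b ≡ -21. Check v ∈ {∞, 2, 3, 5, 7, 11, 13, 17, 19, 29}.
v=2: v_2(a)=3, v_2(b)=-12; units ≡ 5, 3 (mod 8); ε·ε+αω+βω = 0·1+3·1+-12·1 ≡ 1  ⇒  (a,b)_2 = -1.
v=11: a=11^0·(≡6), b=11^-2·(≡5) mod 11; (6|11)=-1, (5|11)=+1; (−1)^{0·-2·5}·(-1)^-2·(+1)^0 = +1.
v=7: a=7^5·(≡2), b=7^13·(≡4) mod 7; (2|7)=+1, (4|7)=+1; (−1)^{5·13·3}·(+1)^13·(+1)^5 = -1.
v=29: a=29^0·(≡15), b=29^4·(≡19) mod 29; (15|29)=-1, (19|29)=-1; (−1)^{0·4·14}·(-1)^4·(-1)^0 = +1.
v=17: a=17^2·(≡15), b=17^2·(≡4) mod 17; (15|17)=+1, (4|17)=+1; (−1)^{2·2·8}·(+1)^2·(+1)^2 = +1.
v=3: a=3^-4·(≡2), b=3^-5·(≡2) mod 3; (2|3)=-1, (2|3)=-1; (−1)^{-4·-5·1}·(-1)^-5·(-1)^-4 = -1.
v=∞: -70 < 0 and -21 < 0  ⇒  (a,b)_∞ = -1.
v=5: a=5^1·(≡4), b=5^4·(≡4) mod 5; (4|5)=+1, (4|5)=+1; (−1)^{1·4·2}·(+1)^4·(+1)^1 = +1.
v=19: a=19^-2·(≡1), b=19^-4·(≡11) mod 19; (1|19)=+1, (11|19)=+1; (−1)^{-2·-4·9}·(+1)^-4·(+1)^-2 = +1.
v=13: a=13^2·(≡8), b=13^0·(≡11) mod 13; (8|13)=-1, (11|13)=-1; (−1)^{2·0·6}·(-1)^0·(-1)^2 = +1.
Ram(-70, -21) = {2, 3, 7, ∞}; no ℚ_2-point on the conic.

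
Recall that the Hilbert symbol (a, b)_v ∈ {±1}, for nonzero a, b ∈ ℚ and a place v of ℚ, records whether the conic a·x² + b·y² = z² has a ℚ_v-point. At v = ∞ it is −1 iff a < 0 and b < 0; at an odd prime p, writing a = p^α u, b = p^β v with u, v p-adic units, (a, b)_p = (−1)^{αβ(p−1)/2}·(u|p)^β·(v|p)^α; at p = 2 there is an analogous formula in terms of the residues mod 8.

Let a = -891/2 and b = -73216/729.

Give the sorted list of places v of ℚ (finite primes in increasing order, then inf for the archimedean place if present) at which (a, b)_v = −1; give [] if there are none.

Mod squares: a ≡ -22, b ≡ -286. Check v ∈ {∞, 2, 3, 11, 13}.
v=2: v_2(a)=-1, v_2(b)=9; units ≡ 5, 1 (mod 8); ε·ε+αω+βω = 0·0+-1·0+9·1 ≡ 1  ⇒  (a,b)_2 = -1.
v=∞: -22 < 0 and -286 < 0  ⇒  (a,b)_∞ = -1.
v=3: a=3^4·(≡2), b=3^-6·(≡2) mod 3; (2|3)=-1, (2|3)=-1; (−1)^{4·-6·1}·(-1)^-6·(-1)^4 = +1.
v=11: a=11^1·(≡9), b=11^1·(≡7) mod 11; (9|11)=+1, (7|11)=-1; (−1)^{1·1·5}·(+1)^1·(-1)^1 = +1.
v=13: a=13^0·(≡3), b=13^1·(≡10) mod 13; (3|13)=+1, (10|13)=+1; (−1)^{0·1·6}·(+1)^1·(+1)^0 = +1.
(-22, -286 / ℚ) ramifies at {2, ∞}: a division algebra.

[2, inf]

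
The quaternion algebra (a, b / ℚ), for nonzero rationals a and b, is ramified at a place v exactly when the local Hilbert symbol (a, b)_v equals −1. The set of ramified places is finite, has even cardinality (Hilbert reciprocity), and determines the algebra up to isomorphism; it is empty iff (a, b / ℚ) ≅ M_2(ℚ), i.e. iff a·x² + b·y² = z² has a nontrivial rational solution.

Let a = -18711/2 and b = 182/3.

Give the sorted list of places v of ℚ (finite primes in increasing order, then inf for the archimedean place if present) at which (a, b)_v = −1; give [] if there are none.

(a, b) ≡ (-462, 546) mod (ℚ^×)²; places V = {2, 3, 7, 11, 13, ∞}.
(a,b)_13: α=0, u≡11; β=1, v≡9 (mod 13); (11|13)=-1, (9|13)=+1; sign (−1)^0·-1^1·+1^0 = -1.
(a,b)_3: α=5, u≡2; β=-1, v≡2 (mod 3); (2|3)=-1, (2|3)=-1; sign (−1)^1·-1^-1·-1^5 = -1.
(a,b)_11: α=1, u≡2; β=0, v≡2 (mod 11); (2|11)=-1, (2|11)=-1; sign (−1)^0·-1^0·-1^1 = -1.
(a,b)_7: α=1, u≡4; β=1, v≡4 (mod 7); (4|7)=+1, (4|7)=+1; sign (−1)^1·+1^1·+1^1 = -1.
(a,b)_∞: sgn(-462)=−, sgn(546)=+, so +1.
(a,b)_2: α=-1, β=1; u≡1, v≡1 (mod 8); ε(u)ε(v)=0·0, αω(v)=-1·0, βω(u)=1·0; sum ≡ 0  ⇒  +1.
Ram(-462, 546) = {3, 7, 11, 13}; no ℚ_3-point on the conic.

[3, 7, 11, 13]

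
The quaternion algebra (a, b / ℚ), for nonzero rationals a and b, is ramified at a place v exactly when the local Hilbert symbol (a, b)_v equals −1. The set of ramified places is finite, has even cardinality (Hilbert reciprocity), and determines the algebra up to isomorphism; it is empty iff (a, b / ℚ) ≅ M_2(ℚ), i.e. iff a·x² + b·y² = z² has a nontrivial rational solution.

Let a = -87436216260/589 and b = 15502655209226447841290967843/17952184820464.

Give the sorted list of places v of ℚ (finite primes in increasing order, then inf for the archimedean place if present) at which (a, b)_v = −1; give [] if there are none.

(a, b) ≡ (-218038965, 93) mod (ℚ^×)²; places V = {2, 3, 5, 7, 17, 19, 23, 29, 31, 37, ∞}.
(a,b)_23: α=1, u≡18; β=2, v≡12 (mod 23); (18|23)=+1, (12|23)=+1; sign (−1)^0·+1^2·+1^1 = +1.
(a,b)_19: α=-1, u≡8; β=-4, v≡16 (mod 19); (8|19)=-1, (16|19)=+1; sign (−1)^0·-1^-4·+1^-1 = +1.
(a,b)_5: α=1, u≡2; β=0, v≡2 (mod 5); (2|5)=-1, (2|5)=-1; sign (−1)^0·-1^0·-1^1 = -1.
(a,b)_7: α=0, u≡6; β=2, v≡1 (mod 7); (6|7)=-1, (1|7)=+1; sign (−1)^0·-1^2·+1^0 = +1.
(a,b)_3: α=11, u≡1; β=31, v≡1 (mod 3); (1|3)=+1, (1|3)=+1; sign (−1)^1·+1^31·+1^11 = -1.
(a,b)_31: α=-1, u≡3; β=-3, v≡13 (mod 31); (3|31)=-1, (13|31)=-1; sign (−1)^1·-1^-3·-1^-1 = -1.
(a,b)_17: α=0, u≡8; β=-2, v≡2 (mod 17); (8|17)=+1, (2|17)=+1; sign (−1)^0·+1^-2·+1^0 = +1.
(a,b)_∞: sgn(-218038965)=−, sgn(93)=+, so +1.
(a,b)_2: α=2, β=-4; u≡3, v≡5 (mod 8); ε(u)ε(v)=1·0, αω(v)=2·1, βω(u)=-4·1; sum ≡ 0  ⇒  +1.
(a,b)_37: α=1, u≡14; β=2, v≡17 (mod 37); (14|37)=-1, (17|37)=-1; sign (−1)^0·-1^2·-1^1 = -1.
(a,b)_29: α=1, u≡5; β=4, v≡1 (mod 29); (5|29)=+1, (1|29)=+1; sign (−1)^0·+1^4·+1^1 = +1.
Ram(-218038965, 93) = {3, 5, 31, 37}; no ℚ_3-point on the conic.

[3, 5, 31, 37]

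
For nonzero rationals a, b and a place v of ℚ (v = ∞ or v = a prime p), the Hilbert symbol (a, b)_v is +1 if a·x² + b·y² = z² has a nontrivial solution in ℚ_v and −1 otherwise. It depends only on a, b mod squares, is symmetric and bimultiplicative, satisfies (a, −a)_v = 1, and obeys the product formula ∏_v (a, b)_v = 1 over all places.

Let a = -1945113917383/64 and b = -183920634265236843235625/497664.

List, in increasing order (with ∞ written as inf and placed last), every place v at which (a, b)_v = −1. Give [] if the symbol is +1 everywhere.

(a, b) ≡ (-7, -77142) mod (ℚ^×)²; places V = {2, 3, 5, 7, 13, 23, 41, 43, ∞}.
(a,b)_3: α=0, u≡2; β=-5, v≡2 (mod 3); (2|3)=-1, (2|3)=-1; sign (−1)^0·-1^-5·-1^0 = -1.
(a,b)_23: α=2, u≡13; β=3, v≡18 (mod 23); (13|23)=+1, (18|23)=+1; sign (−1)^0·+1^3·+1^2 = +1.
(a,b)_7: α=1, u≡3; β=2, v≡5 (mod 7); (3|7)=-1, (5|7)=-1; sign (−1)^0·-1^2·-1^1 = -1.
(a,b)_5: α=0, u≡3; β=4, v≡2 (mod 5); (3|5)=-1, (2|5)=-1; sign (−1)^0·-1^4·-1^0 = +1.
(a,b)_13: α=2, u≡2; β=3, v≡2 (mod 13); (2|13)=-1, (2|13)=-1; sign (−1)^0·-1^3·-1^2 = -1.
(a,b)_2: α=-6, β=-11; u≡1, v≡5 (mod 8); ε(u)ε(v)=0·0, αω(v)=-6·1, βω(u)=-11·0; sum ≡ 0  ⇒  +1.
(a,b)_∞: sgn(-7)=−, sgn(-77142)=−, so -1.
(a,b)_43: α=2, u≡9; β=3, v≡22 (mod 43); (9|43)=+1, (22|43)=-1; sign (−1)^0·+1^3·-1^2 = +1.
(a,b)_41: α=2, u≡19; β=4, v≡16 (mod 41); (19|41)=-1, (16|41)=+1; sign (−1)^0·-1^4·+1^2 = +1.
|Ram(-7, -77142)| = 4, even; anisotropic at {3, 7, 13, ∞}.

[3, 7, 13, inf]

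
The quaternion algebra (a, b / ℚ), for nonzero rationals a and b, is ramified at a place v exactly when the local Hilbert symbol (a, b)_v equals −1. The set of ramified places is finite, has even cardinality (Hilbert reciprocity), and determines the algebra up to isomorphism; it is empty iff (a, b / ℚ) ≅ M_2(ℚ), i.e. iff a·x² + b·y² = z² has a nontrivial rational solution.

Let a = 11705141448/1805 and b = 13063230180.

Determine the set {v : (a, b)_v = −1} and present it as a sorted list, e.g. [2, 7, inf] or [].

Mod squares: a ≡ 10010, b ≡ 105. Check v ∈ {∞, 2, 3, 5, 7, 11, 13, 19, 31}.
v=5: a=5^-1·(≡3), b=5^1·(≡1) mod 5; (3|5)=-1, (1|5)=+1; (−1)^{-1·1·2}·(-1)^1·(+1)^-1 = -1.
v=3: a=3^2·(≡2), b=3^3·(≡2) mod 3; (2|3)=-1, (2|3)=-1; (−1)^{2·3·1}·(-1)^3·(-1)^2 = -1.
v=13: a=13^3·(≡3), b=13^4·(≡1) mod 13; (3|13)=+1, (1|13)=+1; (−1)^{3·4·6}·(+1)^4·(+1)^3 = +1.
v=19: a=19^-2·(≡16), b=19^0·(≡10) mod 19; (16|19)=+1, (10|19)=-1; (−1)^{-2·0·9}·(+1)^0·(-1)^-2 = +1.
v=∞: 10010 > 0 and 105 > 0  ⇒  (a,b)_∞ = +1.
v=2: v_2(a)=3, v_2(b)=2; units ≡ 5, 1 (mod 8); ε·ε+αω+βω = 0·0+3·0+2·1 ≡ 0  ⇒  (a,b)_2 = +1.
v=11: a=11^1·(≡2), b=11^2·(≡2) mod 11; (2|11)=-1, (2|11)=-1; (−1)^{1·2·5}·(-1)^2·(-1)^1 = -1.
v=31: a=31^2·(≡25), b=31^0·(≡29) mod 31; (25|31)=+1, (29|31)=-1; (−1)^{2·0·15}·(+1)^0·(-1)^2 = +1.
v=7: a=7^1·(≡2), b=7^1·(≡2) mod 7; (2|7)=+1, (2|7)=+1; (−1)^{1·1·3}·(+1)^1·(+1)^1 = -1.
|Ram(10010, 105)| = 4, even; anisotropic at {3, 5, 7, 11}.

[3, 5, 7, 11]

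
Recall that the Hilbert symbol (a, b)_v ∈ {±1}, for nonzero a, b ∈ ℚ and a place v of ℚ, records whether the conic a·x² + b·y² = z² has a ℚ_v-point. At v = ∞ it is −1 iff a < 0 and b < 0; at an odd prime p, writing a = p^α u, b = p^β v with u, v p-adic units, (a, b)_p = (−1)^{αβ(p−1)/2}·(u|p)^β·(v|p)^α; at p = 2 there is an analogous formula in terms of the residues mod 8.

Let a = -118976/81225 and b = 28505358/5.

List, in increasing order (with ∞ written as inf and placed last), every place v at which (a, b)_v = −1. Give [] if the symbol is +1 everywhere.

Mod squares: a ≡ -11, b ≡ 3990. Check v ∈ {∞, 2, 3, 5, 7, 11, 13, 19}.
v=∞: -11 < 0 and 3990 > 0  ⇒  (a,b)_∞ = +1.
v=7: a=7^0·(≡6), b=7^3·(≡6) mod 7; (6|7)=-1, (6|7)=-1; (−1)^{0·3·3}·(-1)^3·(-1)^0 = -1.
v=5: a=5^-2·(≡1), b=5^-1·(≡3) mod 5; (1|5)=+1, (3|5)=-1; (−1)^{-2·-1·2}·(+1)^-1·(-1)^-2 = +1.
v=11: a=11^1·(≡8), b=11^0·(≡7) mod 11; (8|11)=-1, (7|11)=-1; (−1)^{1·0·5}·(-1)^0·(-1)^1 = -1.
v=2: v_2(a)=6, v_2(b)=1; units ≡ 5, 3 (mod 8); ε·ε+αω+βω = 0·1+6·1+1·1 ≡ 1  ⇒  (a,b)_2 = -1.
v=3: a=3^-2·(≡1), b=3^7·(≡1) mod 3; (1|3)=+1, (1|3)=+1; (−1)^{-2·7·1}·(+1)^7·(+1)^-2 = +1.
v=13: a=13^2·(≡11), b=13^0·(≡10) mod 13; (11|13)=-1, (10|13)=+1; (−1)^{2·0·6}·(-1)^0·(+1)^2 = +1.
v=19: a=19^-2·(≡12), b=19^1·(≡16) mod 19; (12|19)=-1, (16|19)=+1; (−1)^{-2·1·9}·(-1)^1·(+1)^-2 = -1.
Ram(-11, 3990) = {2, 7, 11, 19}; no ℚ_2-point on the conic.

[2, 7, 11, 19]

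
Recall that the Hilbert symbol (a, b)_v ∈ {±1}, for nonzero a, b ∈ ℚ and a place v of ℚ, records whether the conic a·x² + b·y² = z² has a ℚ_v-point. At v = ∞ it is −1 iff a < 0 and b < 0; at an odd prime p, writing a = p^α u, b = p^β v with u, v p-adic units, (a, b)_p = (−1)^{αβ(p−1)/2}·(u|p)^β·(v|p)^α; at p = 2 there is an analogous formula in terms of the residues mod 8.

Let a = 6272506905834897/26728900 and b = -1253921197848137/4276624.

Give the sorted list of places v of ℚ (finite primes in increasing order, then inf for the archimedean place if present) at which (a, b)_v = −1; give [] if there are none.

[13, 31]

Mod squares: a ≡ 1232777, b ≡ -713. Check v ∈ {∞, 2, 3, 5, 7, 11, 13, 19, 23, 31, 47, 59}.
v=59: a=59^2·(≡24), b=59^2·(≡24) mod 59; (24|59)=-1, (24|59)=-1; (−1)^{2·2·29}·(-1)^2·(-1)^2 = +1.
v=5: a=5^-2·(≡2), b=5^0·(≡2) mod 5; (2|5)=-1, (2|5)=-1; (−1)^{-2·0·2}·(-1)^0·(-1)^-2 = +1.
v=31: a=31^3·(≡25), b=31^1·(≡7) mod 31; (25|31)=+1, (7|31)=+1; (−1)^{3·1·15}·(+1)^1·(+1)^3 = -1.
v=7: a=7^1·(≡6), b=7^2·(≡4) mod 7; (6|7)=-1, (4|7)=+1; (−1)^{1·2·3}·(-1)^2·(+1)^1 = +1.
v=3: a=3^2·(≡2), b=3^0·(≡1) mod 3; (2|3)=-1, (1|3)=+1; (−1)^{2·0·1}·(-1)^0·(+1)^2 = +1.
v=∞: 1232777 > 0 and -713 < 0  ⇒  (a,b)_∞ = +1.
v=47: a=47^-2·(≡9), b=47^-2·(≡22) mod 47; (9|47)=+1, (22|47)=-1; (−1)^{-2·-2·23}·(+1)^-2·(-1)^-2 = +1.
v=2: v_2(a)=-2, v_2(b)=-4; units ≡ 1, 7 (mod 8); ε·ε+αω+βω = 0·1+-2·0+-4·0 ≡ 0  ⇒  (a,b)_2 = +1.
v=19: a=19^1·(≡16), b=19^2·(≡5) mod 19; (16|19)=+1, (5|19)=+1; (−1)^{1·2·9}·(+1)^2·(+1)^1 = +1.
v=13: a=13^3·(≡11), b=13^4·(≡11) mod 13; (11|13)=-1, (11|13)=-1; (−1)^{3·4·6}·(-1)^4·(-1)^3 = -1.
v=11: a=11^-2·(≡10), b=11^-2·(≡6) mod 11; (10|11)=-1, (6|11)=-1; (−1)^{-2·-2·5}·(-1)^-2·(-1)^-2 = +1.
v=23: a=23^1·(≡12), b=23^1·(≡22) mod 23; (12|23)=+1, (22|23)=-1; (−1)^{1·1·11}·(+1)^1·(-1)^1 = +1.
(1232777, -713 / ℚ) ramifies at {13, 31}: a division algebra.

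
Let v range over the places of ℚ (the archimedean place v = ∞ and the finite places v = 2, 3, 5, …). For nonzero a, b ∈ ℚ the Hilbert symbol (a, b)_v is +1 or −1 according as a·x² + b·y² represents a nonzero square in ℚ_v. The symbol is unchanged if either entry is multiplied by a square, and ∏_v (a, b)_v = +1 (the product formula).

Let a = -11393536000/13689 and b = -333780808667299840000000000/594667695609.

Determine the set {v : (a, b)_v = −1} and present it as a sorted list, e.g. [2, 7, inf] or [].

(a, b) ≡ (-385, -34) mod (ℚ^×)²; places V = {2, 3, 5, 7, 11, 13, 17, ∞}.
(a,b)_3: α=-4, u≡2; β=-6, v≡2 (mod 3); (2|3)=-1, (2|3)=-1; sign (−1)^0·-1^-6·-1^-4 = +1.
(a,b)_∞: sgn(-385)=−, sgn(-34)=−, so -1.
(a,b)_7: α=1, u≡2; β=2, v≡4 (mod 7); (2|7)=+1, (4|7)=+1; sign (−1)^0·+1^2·+1^1 = +1.
(a,b)_2: α=12, β=25; u≡7, v≡7 (mod 8); ε(u)ε(v)=1·1, αω(v)=12·0, βω(u)=25·0; sum ≡ 1  ⇒  -1.
(a,b)_17: α=2, u≡5; β=5, v≡13 (mod 17); (5|17)=-1, (13|17)=+1; sign (−1)^0·-1^5·+1^2 = -1.
(a,b)_5: α=3, u≡3; β=10, v≡1 (mod 5); (3|5)=-1, (1|5)=+1; sign (−1)^0·-1^10·+1^3 = +1.
(a,b)_11: α=1, u≡1; β=4, v≡8 (mod 11); (1|11)=+1, (8|11)=-1; sign (−1)^0·+1^4·-1^1 = -1.
(a,b)_13: α=-2, u≡8; β=-8, v≡2 (mod 13); (8|13)=-1, (2|13)=-1; sign (−1)^0·-1^-8·-1^-2 = +1.
Ram(-385, -34) = {2, 11, 17, ∞}; no ℚ_2-point on the conic.

[2, 11, 17, inf]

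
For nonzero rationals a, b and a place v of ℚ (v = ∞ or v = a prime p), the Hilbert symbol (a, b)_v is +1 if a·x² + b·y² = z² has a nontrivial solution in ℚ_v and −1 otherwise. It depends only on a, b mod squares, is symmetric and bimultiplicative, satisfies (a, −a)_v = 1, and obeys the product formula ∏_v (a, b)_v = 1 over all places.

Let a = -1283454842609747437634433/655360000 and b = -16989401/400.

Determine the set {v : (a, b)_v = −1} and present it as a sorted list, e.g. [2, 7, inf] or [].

[2, 13, 43, inf]

(a, b) ≡ (-987753, -100529) mod (ℚ^×)²; places V = {2, 3, 5, 11, 13, 17, 19, 23, 29, 31, 37, 43, ∞}.
(a,b)_11: α=2, u≡9; β=1, v≡2 (mod 11); (9|11)=+1, (2|11)=-1; sign (−1)^0·+1^1·-1^2 = +1.
(a,b)_31: α=1, u≡9; β=0, v≡2 (mod 31); (9|31)=+1, (2|31)=+1; sign (−1)^0·+1^0·+1^1 = +1.
(a,b)_∞: sgn(-987753)=−, sgn(-100529)=−, so -1.
(a,b)_23: α=2, u≡19; β=0, v≡1 (mod 23); (19|23)=-1, (1|23)=+1; sign (−1)^0·-1^0·+1^2 = +1.
(a,b)_37: α=2, u≡1; β=1, v≡11 (mod 37); (1|37)=+1, (11|37)=+1; sign (−1)^0·+1^1·+1^2 = +1.
(a,b)_13: α=3, u≡3; β=3, v≡8 (mod 13); (3|13)=+1, (8|13)=-1; sign (−1)^0·+1^3·-1^3 = -1.
(a,b)_3: α=1, u≡2; β=0, v≡1 (mod 3); (2|3)=-1, (1|3)=+1; sign (−1)^0·-1^0·+1^1 = +1.
(a,b)_17: α=2, u≡15; β=0, v≡16 (mod 17); (15|17)=+1, (16|17)=+1; sign (−1)^0·+1^0·+1^2 = +1.
(a,b)_43: α=1, u≡3; β=0, v≡22 (mod 43); (3|43)=-1, (22|43)=-1; sign (−1)^0·-1^0·-1^1 = -1.
(a,b)_5: α=-4, u≡2; β=-2, v≡4 (mod 5); (2|5)=-1, (4|5)=+1; sign (−1)^0·-1^-2·+1^-4 = +1.
(a,b)_2: α=-20, β=-4; u≡7, v≡7 (mod 8); ε(u)ε(v)=1·1, αω(v)=-20·0, βω(u)=-4·0; sum ≡ 1  ⇒  -1.
(a,b)_29: α=2, u≡16; β=0, v≡2 (mod 29); (16|29)=+1, (2|29)=-1; sign (−1)^0·+1^0·-1^2 = +1.
(a,b)_19: α=3, u≡11; β=1, v≡18 (mod 19); (11|19)=+1, (18|19)=-1; sign (−1)^1·+1^1·-1^3 = +1.
Ram(-987753, -100529) = {2, 13, 43, ∞}; no ℚ_2-point on the conic.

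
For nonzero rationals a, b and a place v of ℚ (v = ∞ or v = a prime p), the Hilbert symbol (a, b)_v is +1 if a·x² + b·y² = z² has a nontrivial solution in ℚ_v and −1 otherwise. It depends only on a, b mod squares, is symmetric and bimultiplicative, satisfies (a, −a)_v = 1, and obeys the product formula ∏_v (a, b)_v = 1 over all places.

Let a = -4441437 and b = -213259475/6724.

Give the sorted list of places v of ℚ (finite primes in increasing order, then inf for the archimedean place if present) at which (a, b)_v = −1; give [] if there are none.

[7, 13, 17, inf]

(a, b) ≡ (-493493, -70499) mod (ℚ^×)²; places V = {2, 3, 5, 7, 11, 13, 17, 29, 41, ∞}.
(a,b)_2: α=0, β=-2; u≡3, v≡5 (mod 8); ε(u)ε(v)=1·0, αω(v)=0·1, βω(u)=-2·1; sum ≡ 0  ⇒  +1.
(a,b)_41: α=0, u≡11; β=-2, v≡4 (mod 41); (11|41)=-1, (4|41)=+1; sign (−1)^0·-1^-2·+1^0 = +1.
(a,b)_5: α=0, u≡3; β=2, v≡4 (mod 5); (3|5)=-1, (4|5)=+1; sign (−1)^0·-1^2·+1^0 = +1.
(a,b)_29: α=1, u≡25; β=1, v≡25 (mod 29); (25|29)=+1, (25|29)=+1; sign (−1)^0·+1^1·+1^1 = +1.
(a,b)_7: α=1, u≡3; β=0, v≡3 (mod 7); (3|7)=-1, (3|7)=-1; sign (−1)^0·-1^0·-1^1 = -1.
(a,b)_17: α=1, u≡12; β=1, v≡15 (mod 17); (12|17)=-1, (15|17)=+1; sign (−1)^0·-1^1·+1^1 = -1.
(a,b)_3: α=2, u≡1; β=0, v≡1 (mod 3); (1|3)=+1, (1|3)=+1; sign (−1)^0·+1^0·+1^2 = +1.
(a,b)_11: α=1, u≡10; β=3, v≡4 (mod 11); (10|11)=-1, (4|11)=+1; sign (−1)^1·-1^3·+1^1 = +1.
(a,b)_13: α=1, u≡4; β=1, v≡7 (mod 13); (4|13)=+1, (7|13)=-1; sign (−1)^0·+1^1·-1^1 = -1.
(a,b)_∞: sgn(-493493)=−, sgn(-70499)=−, so -1.
(-493493, -70499 / ℚ) ramifies at {7, 13, 17, ∞}: a division algebra.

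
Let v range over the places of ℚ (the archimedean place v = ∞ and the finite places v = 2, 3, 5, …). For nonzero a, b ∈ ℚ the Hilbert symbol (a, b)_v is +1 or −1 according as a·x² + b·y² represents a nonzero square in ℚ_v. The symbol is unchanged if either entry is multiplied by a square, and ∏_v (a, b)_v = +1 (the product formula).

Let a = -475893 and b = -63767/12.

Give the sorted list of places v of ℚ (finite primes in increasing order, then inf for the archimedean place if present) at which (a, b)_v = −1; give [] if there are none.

[2, 17, 19, inf]

(a, b) ≡ (-437, -1581) mod (ℚ^×)²; places V = {2, 3, 11, 17, 19, 23, 31, ∞}.
(a,b)_17: α=0, u≡5; β=1, v≡9 (mod 17); (5|17)=-1, (9|17)=+1; sign (−1)^0·-1^1·+1^0 = -1.
(a,b)_23: α=1, u≡9; β=0, v≡1 (mod 23); (9|23)=+1, (1|23)=+1; sign (−1)^0·+1^0·+1^1 = +1.
(a,b)_19: α=1, u≡14; β=0, v≡14 (mod 19); (14|19)=-1, (14|19)=-1; sign (−1)^0·-1^0·-1^1 = -1.
(a,b)_∞: sgn(-437)=−, sgn(-1581)=−, so -1.
(a,b)_11: α=2, u≡5; β=2, v≡1 (mod 11); (5|11)=+1, (1|11)=+1; sign (−1)^0·+1^2·+1^2 = +1.
(a,b)_3: α=2, u≡1; β=-1, v≡1 (mod 3); (1|3)=+1, (1|3)=+1; sign (−1)^0·+1^-1·+1^2 = +1.
(a,b)_2: α=0, β=-2; u≡3, v≡3 (mod 8); ε(u)ε(v)=1·1, αω(v)=0·1, βω(u)=-2·1; sum ≡ 1  ⇒  -1.
(a,b)_31: α=0, u≡19; β=1, v≡12 (mod 31); (19|31)=+1, (12|31)=-1; sign (−1)^0·+1^1·-1^0 = +1.
Ram(-437, -1581) = {2, 17, 19, ∞}; no ℚ_2-point on the conic.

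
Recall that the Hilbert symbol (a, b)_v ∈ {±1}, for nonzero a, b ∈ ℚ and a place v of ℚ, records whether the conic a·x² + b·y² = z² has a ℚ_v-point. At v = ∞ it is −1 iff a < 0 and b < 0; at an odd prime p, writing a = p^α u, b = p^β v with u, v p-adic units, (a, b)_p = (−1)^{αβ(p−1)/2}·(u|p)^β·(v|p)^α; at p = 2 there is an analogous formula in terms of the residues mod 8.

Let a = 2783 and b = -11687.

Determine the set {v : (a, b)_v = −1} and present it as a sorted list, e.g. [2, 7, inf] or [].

Mod squares: a ≡ 23, b ≡ -11687. Check v ∈ {∞, 2, 11, 13, 23, 29, 31}.
v=31: a=31^0·(≡24), b=31^1·(≡26) mod 31; (24|31)=-1, (26|31)=-1; (−1)^{0·1·15}·(-1)^1·(-1)^0 = -1.
v=29: a=29^0·(≡28), b=29^1·(≡3) mod 29; (28|29)=+1, (3|29)=-1; (−1)^{0·1·14}·(+1)^1·(-1)^0 = +1.
v=13: a=13^0·(≡1), b=13^1·(≡11) mod 13; (1|13)=+1, (11|13)=-1; (−1)^{0·1·6}·(+1)^1·(-1)^0 = +1.
v=23: a=23^1·(≡6), b=23^0·(≡20) mod 23; (6|23)=+1, (20|23)=-1; (−1)^{1·0·11}·(+1)^0·(-1)^1 = -1.
v=2: v_2(a)=0, v_2(b)=0; units ≡ 7, 1 (mod 8); ε·ε+αω+βω = 1·0+0·0+0·0 ≡ 0  ⇒  (a,b)_2 = +1.
v=11: a=11^2·(≡1), b=11^0·(≡6) mod 11; (1|11)=+1, (6|11)=-1; (−1)^{2·0·5}·(+1)^0·(-1)^2 = +1.
v=∞: 23 > 0 and -11687 < 0  ⇒  (a,b)_∞ = +1.
|Ram(23, -11687)| = 2, even; anisotropic at {23, 31}.

[23, 31]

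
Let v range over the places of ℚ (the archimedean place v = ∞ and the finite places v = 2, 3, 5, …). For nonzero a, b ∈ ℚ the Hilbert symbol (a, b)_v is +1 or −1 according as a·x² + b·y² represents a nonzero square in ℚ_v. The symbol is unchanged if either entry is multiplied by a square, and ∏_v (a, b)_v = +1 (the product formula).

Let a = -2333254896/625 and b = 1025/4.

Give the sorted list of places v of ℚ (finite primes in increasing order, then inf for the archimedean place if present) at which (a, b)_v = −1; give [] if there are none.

(a, b) ≡ (-119, 41) mod (ℚ^×)²; places V = {2, 3, 5, 7, 17, 41, ∞}.
(a,b)_∞: sgn(-119)=−, sgn(41)=+, so +1.
(a,b)_7: α=1, u≡4; β=0, v≡6 (mod 7); (4|7)=+1, (6|7)=-1; sign (−1)^0·+1^0·-1^1 = -1.
(a,b)_3: α=6, u≡1; β=0, v≡2 (mod 3); (1|3)=+1, (2|3)=-1; sign (−1)^0·+1^0·-1^6 = +1.
(a,b)_17: α=1, u≡10; β=0, v≡14 (mod 17); (10|17)=-1, (14|17)=-1; sign (−1)^0·-1^0·-1^1 = -1.
(a,b)_41: α=2, u≡8; β=1, v≡37 (mod 41); (8|41)=+1, (37|41)=+1; sign (−1)^0·+1^1·+1^2 = +1.
(a,b)_2: α=4, β=-2; u≡1, v≡1 (mod 8); ε(u)ε(v)=0·0, αω(v)=4·0, βω(u)=-2·0; sum ≡ 0  ⇒  +1.
(a,b)_5: α=-4, u≡4; β=2, v≡4 (mod 5); (4|5)=+1, (4|5)=+1; sign (−1)^0·+1^2·+1^-4 = +1.
|Ram(-119, 41)| = 2, even; anisotropic at {7, 17}.

[7, 17]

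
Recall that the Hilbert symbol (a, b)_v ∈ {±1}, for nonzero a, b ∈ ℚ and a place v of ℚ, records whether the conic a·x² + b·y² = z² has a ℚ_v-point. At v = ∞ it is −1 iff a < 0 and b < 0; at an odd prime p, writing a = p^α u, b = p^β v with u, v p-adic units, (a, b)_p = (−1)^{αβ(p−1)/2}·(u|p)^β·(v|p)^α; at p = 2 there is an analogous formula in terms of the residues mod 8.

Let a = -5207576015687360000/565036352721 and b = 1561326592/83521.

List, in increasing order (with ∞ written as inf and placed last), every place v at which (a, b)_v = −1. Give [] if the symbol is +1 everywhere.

[2, 37]

(a, b) ≡ (-14, 37) mod (ℚ^×)²; places V = {2, 3, 5, 7, 17, 29, 37, ∞}.
(a,b)_7: α=5, u≡6; β=2, v≡1 (mod 7); (6|7)=-1, (1|7)=+1; sign (−1)^0·-1^2·+1^5 = +1.
(a,b)_5: α=4, u≡4; β=0, v≡2 (mod 5); (4|5)=+1, (2|5)=-1; sign (−1)^0·+1^0·-1^4 = +1.
(a,b)_∞: sgn(-14)=−, sgn(37)=+, so +1.
(a,b)_2: α=9, β=10; u≡1, v≡5 (mod 8); ε(u)ε(v)=0·0, αω(v)=9·1, βω(u)=10·0; sum ≡ 1  ⇒  -1.
(a,b)_3: α=-4, u≡1; β=0, v≡1 (mod 3); (1|3)=+1, (1|3)=+1; sign (−1)^0·+1^0·+1^-4 = +1.
(a,b)_37: α=2, u≡5; β=1, v≡9 (mod 37); (5|37)=-1, (9|37)=+1; sign (−1)^0·-1^1·+1^2 = -1.
(a,b)_29: α=4, u≡21; β=2, v≡19 (mod 29); (21|29)=-1, (19|29)=-1; sign (−1)^0·-1^2·-1^4 = +1.
(a,b)_17: α=-8, u≡10; β=-4, v≡12 (mod 17); (10|17)=-1, (12|17)=-1; sign (−1)^0·-1^-4·-1^-8 = +1.
Ram(-14, 37) = {2, 37}; no ℚ_2-point on the conic.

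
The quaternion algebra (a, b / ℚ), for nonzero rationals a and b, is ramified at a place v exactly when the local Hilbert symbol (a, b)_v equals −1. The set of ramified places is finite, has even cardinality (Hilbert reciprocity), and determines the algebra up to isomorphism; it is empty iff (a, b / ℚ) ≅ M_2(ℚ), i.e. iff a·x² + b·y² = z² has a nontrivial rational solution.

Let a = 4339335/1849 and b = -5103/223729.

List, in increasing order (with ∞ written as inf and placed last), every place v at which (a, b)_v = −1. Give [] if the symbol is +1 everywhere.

(a, b) ≡ (15015, -7) mod (ℚ^×)²; places V = {2, 3, 5, 7, 11, 13, 17, 43, ∞}.
(a,b)_11: α=1, u≡3; β=-2, v≡1 (mod 11); (3|11)=+1, (1|11)=+1; sign (−1)^0·+1^-2·+1^1 = +1.
(a,b)_7: α=1, u≡6; β=1, v≡3 (mod 7); (6|7)=-1, (3|7)=-1; sign (−1)^1·-1^1·-1^1 = -1.
(a,b)_13: α=1, u≡11; β=0, v≡7 (mod 13); (11|13)=-1, (7|13)=-1; sign (−1)^0·-1^0·-1^1 = -1.
(a,b)_2: α=0, β=0; u≡7, v≡1 (mod 8); ε(u)ε(v)=1·0, αω(v)=0·0, βω(u)=0·0; sum ≡ 0  ⇒  +1.
(a,b)_∞: sgn(15015)=+, sgn(-7)=−, so +1.
(a,b)_43: α=-2, u≡33; β=-2, v≡9 (mod 43); (33|43)=-1, (9|43)=+1; sign (−1)^0·-1^-2·+1^-2 = +1.
(a,b)_17: α=2, u≡16; β=0, v≡11 (mod 17); (16|17)=+1, (11|17)=-1; sign (−1)^0·+1^0·-1^2 = +1.
(a,b)_5: α=1, u≡3; β=0, v≡3 (mod 5); (3|5)=-1, (3|5)=-1; sign (−1)^0·-1^0·-1^1 = -1.
(a,b)_3: α=1, u≡1; β=6, v≡2 (mod 3); (1|3)=+1, (2|3)=-1; sign (−1)^0·+1^6·-1^1 = -1.
|Ram(15015, -7)| = 4, even; anisotropic at {3, 5, 7, 13}.

[3, 5, 7, 13]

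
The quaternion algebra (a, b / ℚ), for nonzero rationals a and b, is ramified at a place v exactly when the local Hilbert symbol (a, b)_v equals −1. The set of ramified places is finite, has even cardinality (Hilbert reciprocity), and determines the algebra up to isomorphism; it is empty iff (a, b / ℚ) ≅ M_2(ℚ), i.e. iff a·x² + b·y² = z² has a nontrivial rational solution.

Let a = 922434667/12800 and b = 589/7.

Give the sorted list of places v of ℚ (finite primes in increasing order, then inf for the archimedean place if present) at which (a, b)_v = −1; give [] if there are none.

[7, 31]

(a, b) ≡ (8246, 4123) mod (ℚ^×)²; places V = {2, 5, 7, 11, 19, 31, 43, ∞}.
(a,b)_11: α=2, u≡6; β=0, v≡4 (mod 11); (6|11)=-1, (4|11)=+1; sign (−1)^0·-1^0·+1^2 = +1.
(a,b)_∞: sgn(8246)=+, sgn(4123)=+, so +1.
(a,b)_5: α=-2, u≡1; β=0, v≡2 (mod 5); (1|5)=+1, (2|5)=-1; sign (−1)^0·+1^0·-1^-2 = +1.
(a,b)_7: α=1, u≡4; β=-1, v≡1 (mod 7); (4|7)=+1, (1|7)=+1; sign (−1)^1·+1^-1·+1^1 = -1.
(a,b)_31: α=1, u≡25; β=1, v≡16 (mod 31); (25|31)=+1, (16|31)=+1; sign (−1)^1·+1^1·+1^1 = -1.
(a,b)_43: α=2, u≡34; β=0, v≡35 (mod 43); (34|43)=-1, (35|43)=+1; sign (−1)^0·-1^0·+1^2 = +1.
(a,b)_2: α=-9, β=0; u≡3, v≡3 (mod 8); ε(u)ε(v)=1·1, αω(v)=-9·1, βω(u)=0·1; sum ≡ 0  ⇒  +1.
(a,b)_19: α=1, u≡1; β=1, v≡18 (mod 19); (1|19)=+1, (18|19)=-1; sign (−1)^1·+1^1·-1^1 = +1.
(8246, 4123 / ℚ) ramifies at {7, 31}: a division algebra.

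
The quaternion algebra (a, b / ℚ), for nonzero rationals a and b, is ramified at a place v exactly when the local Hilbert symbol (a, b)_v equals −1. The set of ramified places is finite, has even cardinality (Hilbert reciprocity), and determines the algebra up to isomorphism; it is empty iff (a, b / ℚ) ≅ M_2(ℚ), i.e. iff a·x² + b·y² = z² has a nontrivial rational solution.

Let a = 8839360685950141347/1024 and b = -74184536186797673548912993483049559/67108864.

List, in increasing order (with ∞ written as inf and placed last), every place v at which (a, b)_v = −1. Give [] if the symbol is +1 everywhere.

[23, 37]

Mod squares: a ≡ 1147, b ≡ -4180319. Check v ∈ {∞, 2, 3, 7, 11, 13, 23, 31, 37, 41}.
v=31: a=31^3·(≡11), b=31^5·(≡14) mod 31; (11|31)=-1, (14|31)=+1; (−1)^{3·5·15}·(-1)^5·(+1)^3 = +1.
v=37: a=37^1·(≡14), b=37^2·(≡19) mod 37; (14|37)=-1, (19|37)=-1; (−1)^{1·2·18}·(-1)^2·(-1)^1 = -1.
v=7: a=7^2·(≡5), b=7^6·(≡4) mod 7; (5|7)=-1, (4|7)=+1; (−1)^{2·6·3}·(-1)^6·(+1)^2 = +1.
v=∞: 1147 > 0 and -4180319 < 0  ⇒  (a,b)_∞ = +1.
v=3: a=3^2·(≡1), b=3^8·(≡1) mod 3; (1|3)=+1, (1|3)=+1; (−1)^{2·8·1}·(+1)^8·(+1)^2 = +1.
v=11: a=11^2·(≡3), b=11^3·(≡2) mod 11; (3|11)=+1, (2|11)=-1; (−1)^{2·3·5}·(+1)^3·(-1)^2 = +1.
v=23: a=23^2·(≡20), b=23^3·(≡4) mod 23; (20|23)=-1, (4|23)=+1; (−1)^{2·3·11}·(-1)^3·(+1)^2 = -1.
v=2: v_2(a)=-10, v_2(b)=-26; units ≡ 3, 1 (mod 8); ε·ε+αω+βω = 1·0+-10·0+-26·1 ≡ 0  ⇒  (a,b)_2 = +1.
v=41: a=41^2·(≡16), b=41^3·(≡37) mod 41; (16|41)=+1, (37|41)=+1; (−1)^{2·3·20}·(+1)^3·(+1)^2 = +1.
v=13: a=13^2·(≡12), b=13^3·(≡7) mod 13; (12|13)=+1, (7|13)=-1; (−1)^{2·3·6}·(+1)^3·(-1)^2 = +1.
Ram(1147, -4180319) = {23, 37}; no ℚ_23-point on the conic.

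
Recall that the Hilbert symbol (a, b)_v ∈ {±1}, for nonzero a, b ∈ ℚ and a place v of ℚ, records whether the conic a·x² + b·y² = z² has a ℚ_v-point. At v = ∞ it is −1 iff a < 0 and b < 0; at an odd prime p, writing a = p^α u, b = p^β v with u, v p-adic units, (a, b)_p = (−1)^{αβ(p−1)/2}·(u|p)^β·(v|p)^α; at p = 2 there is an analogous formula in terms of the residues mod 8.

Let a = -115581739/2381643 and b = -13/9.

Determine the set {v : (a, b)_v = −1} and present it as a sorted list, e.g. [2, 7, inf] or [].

[2, 3, 13, inf]

(a, b) ≡ (-273, -13) mod (ℚ^×)²; places V = {2, 3, 7, 11, 13, 23, ∞}.
(a,b)_3: α=-9, u≡2; β=-2, v≡2 (mod 3); (2|3)=-1, (2|3)=-1; sign (−1)^0·-1^-2·-1^-9 = -1.
(a,b)_13: α=1, u≡11; β=1, v≡10 (mod 13); (11|13)=-1, (10|13)=+1; sign (−1)^0·-1^1·+1^1 = -1.
(a,b)_23: α=2, u≡2; β=0, v≡19 (mod 23); (2|23)=+1, (19|23)=-1; sign (−1)^0·+1^0·-1^2 = +1.
(a,b)_7: α=5, u≡5; β=0, v≡4 (mod 7); (5|7)=-1, (4|7)=+1; sign (−1)^0·-1^0·+1^5 = +1.
(a,b)_11: α=-2, u≡6; β=0, v≡1 (mod 11); (6|11)=-1, (1|11)=+1; sign (−1)^0·-1^0·+1^-2 = +1.
(a,b)_∞: sgn(-273)=−, sgn(-13)=−, so -1.
(a,b)_2: α=0, β=0; u≡7, v≡3 (mod 8); ε(u)ε(v)=1·1, αω(v)=0·1, βω(u)=0·0; sum ≡ 1  ⇒  -1.
|Ram(-273, -13)| = 4, even; anisotropic at {2, 3, 13, ∞}.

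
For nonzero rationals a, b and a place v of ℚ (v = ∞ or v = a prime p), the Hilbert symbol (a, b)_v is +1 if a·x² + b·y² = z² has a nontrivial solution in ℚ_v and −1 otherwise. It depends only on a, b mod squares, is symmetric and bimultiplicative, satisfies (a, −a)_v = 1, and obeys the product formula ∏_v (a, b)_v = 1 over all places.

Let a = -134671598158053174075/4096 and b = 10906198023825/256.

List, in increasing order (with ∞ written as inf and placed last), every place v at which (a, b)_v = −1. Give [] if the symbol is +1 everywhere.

(a, b) ≡ (-5083, 377) mod (ℚ^×)²; places V = {2, 3, 5, 11, 13, 17, 23, 29, ∞}.
(a,b)_13: α=1, u≡10; β=1, v≡12 (mod 13); (10|13)=+1, (12|13)=+1; sign (−1)^0·+1^1·+1^1 = +1.
(a,b)_17: α=3, u≡3; β=2, v≡5 (mod 17); (3|17)=-1, (5|17)=-1; sign (−1)^0·-1^2·-1^3 = -1.
(a,b)_23: α=3, u≡2; β=2, v≡18 (mod 23); (2|23)=+1, (18|23)=+1; sign (−1)^0·+1^2·+1^3 = +1.
(a,b)_∞: sgn(-5083)=−, sgn(377)=+, so +1.
(a,b)_29: α=4, u≡3; β=3, v≡6 (mod 29); (3|29)=-1, (6|29)=+1; sign (−1)^0·-1^3·+1^4 = -1.
(a,b)_5: α=2, u≡2; β=2, v≡3 (mod 5); (2|5)=-1, (3|5)=-1; sign (−1)^0·-1^2·-1^2 = +1.
(a,b)_3: α=4, u≡2; β=2, v≡2 (mod 3); (2|3)=-1, (2|3)=-1; sign (−1)^0·-1^2·-1^4 = +1.
(a,b)_2: α=-12, β=-8; u≡5, v≡1 (mod 8); ε(u)ε(v)=0·0, αω(v)=-12·0, βω(u)=-8·1; sum ≡ 0  ⇒  +1.
(a,b)_11: α=2, u≡6; β=0, v≡9 (mod 11); (6|11)=-1, (9|11)=+1; sign (−1)^0·-1^0·+1^2 = +1.
(-5083, 377 / ℚ) ramifies at {17, 29}: a division algebra.

[17, 29]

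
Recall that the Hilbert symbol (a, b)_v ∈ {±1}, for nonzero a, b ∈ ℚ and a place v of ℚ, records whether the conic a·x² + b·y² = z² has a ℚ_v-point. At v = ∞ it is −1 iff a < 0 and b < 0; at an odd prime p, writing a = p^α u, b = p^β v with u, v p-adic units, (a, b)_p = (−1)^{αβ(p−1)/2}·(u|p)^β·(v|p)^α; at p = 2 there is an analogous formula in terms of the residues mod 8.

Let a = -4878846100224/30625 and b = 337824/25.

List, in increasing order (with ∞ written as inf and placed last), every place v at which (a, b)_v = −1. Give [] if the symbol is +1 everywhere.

[2, 3]

Mod squares: a ≡ -19, b ≡ 2346. Check v ∈ {∞, 2, 3, 5, 7, 17, 19, 23}.
v=23: a=23^2·(≡9), b=23^1·(≡7) mod 23; (9|23)=+1, (7|23)=-1; (−1)^{2·1·11}·(+1)^1·(-1)^2 = +1.
v=7: a=7^-2·(≡1), b=7^0·(≡1) mod 7; (1|7)=+1, (1|7)=+1; (−1)^{-2·0·3}·(+1)^0·(+1)^-2 = +1.
v=∞: -19 < 0 and 2346 > 0  ⇒  (a,b)_∞ = +1.
v=17: a=17^2·(≡9), b=17^1·(≡2) mod 17; (9|17)=+1, (2|17)=+1; (−1)^{2·1·8}·(+1)^1·(+1)^2 = +1.
v=19: a=19^1·(≡12), b=19^0·(≡7) mod 19; (12|19)=-1, (7|19)=+1; (−1)^{1·0·9}·(-1)^0·(+1)^1 = +1.
v=5: a=5^-4·(≡4), b=5^-2·(≡4) mod 5; (4|5)=+1, (4|5)=+1; (−1)^{-4·-2·2}·(+1)^-2·(+1)^-4 = +1.
v=2: v_2(a)=8, v_2(b)=5; units ≡ 5, 5 (mod 8); ε·ε+αω+βω = 0·0+8·1+5·1 ≡ 1  ⇒  (a,b)_2 = -1.
v=3: a=3^8·(≡2), b=3^3·(≡2) mod 3; (2|3)=-1, (2|3)=-1; (−1)^{8·3·1}·(-1)^3·(-1)^8 = -1.
(-19, 2346 / ℚ) ramifies at {2, 3}: a division algebra.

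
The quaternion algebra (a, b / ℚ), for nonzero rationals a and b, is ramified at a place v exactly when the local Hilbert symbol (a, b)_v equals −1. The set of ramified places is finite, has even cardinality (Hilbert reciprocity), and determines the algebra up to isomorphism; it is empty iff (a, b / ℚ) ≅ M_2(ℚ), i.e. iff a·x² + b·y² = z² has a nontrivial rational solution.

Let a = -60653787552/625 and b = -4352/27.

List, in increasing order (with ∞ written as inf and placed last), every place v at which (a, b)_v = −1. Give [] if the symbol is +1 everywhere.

(a, b) ≡ (-129642, -51) mod (ℚ^×)²; places V = {2, 3, 5, 17, 19, 31, 41, ∞}.
(a,b)_17: α=1, u≡6; β=1, v≡5 (mod 17); (6|17)=-1, (5|17)=-1; sign (−1)^0·-1^1·-1^1 = +1.
(a,b)_19: α=2, u≡10; β=0, v≡7 (mod 19); (10|19)=-1, (7|19)=+1; sign (−1)^0·-1^0·+1^2 = +1.
(a,b)_31: α=1, u≡21; β=0, v≡3 (mod 31); (21|31)=-1, (3|31)=-1; sign (−1)^0·-1^0·-1^1 = -1.
(a,b)_2: α=5, β=8; u≡3, v≡5 (mod 8); ε(u)ε(v)=1·0, αω(v)=5·1, βω(u)=8·1; sum ≡ 1  ⇒  -1.
(a,b)_41: α=1, u≡18; β=0, v≡18 (mod 41); (18|41)=+1, (18|41)=+1; sign (−1)^0·+1^0·+1^1 = +1.
(a,b)_∞: sgn(-129642)=−, sgn(-51)=−, so -1.
(a,b)_5: α=-4, u≡3; β=0, v≡4 (mod 5); (3|5)=-1, (4|5)=+1; sign (−1)^0·-1^0·+1^-4 = +1.
(a,b)_3: α=5, u≡1; β=-3, v≡1 (mod 3); (1|3)=+1, (1|3)=+1; sign (−1)^1·+1^-3·+1^5 = -1.
(-129642, -51 / ℚ) ramifies at {2, 3, 31, ∞}: a division algebra.

[2, 3, 31, inf]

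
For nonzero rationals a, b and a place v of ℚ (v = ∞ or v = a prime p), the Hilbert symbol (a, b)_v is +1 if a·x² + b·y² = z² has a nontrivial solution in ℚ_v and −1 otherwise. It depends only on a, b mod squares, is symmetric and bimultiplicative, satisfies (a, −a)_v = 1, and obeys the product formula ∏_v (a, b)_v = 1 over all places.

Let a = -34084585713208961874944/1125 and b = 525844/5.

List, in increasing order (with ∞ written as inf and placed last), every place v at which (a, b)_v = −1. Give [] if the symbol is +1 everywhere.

[11, 17, 19, 23]

(a, b) ≡ (-196534195, 657305) mod (ℚ^×)²; places V = {2, 3, 5, 7, 11, 13, 17, 19, 23, 37, ∞}.
(a,b)_13: α=1, u≡3; β=0, v≡4 (mod 13); (3|13)=+1, (4|13)=+1; sign (−1)^0·+1^0·+1^1 = +1.
(a,b)_23: α=1, u≡8; β=0, v≡22 (mod 23); (8|23)=+1, (22|23)=-1; sign (−1)^0·+1^0·-1^1 = -1.
(a,b)_∞: sgn(-196534195)=−, sgn(657305)=+, so +1.
(a,b)_37: α=3, u≡14; β=1, v≡23 (mod 37); (14|37)=-1, (23|37)=-1; sign (−1)^0·-1^1·-1^3 = +1.
(a,b)_19: α=3, u≡8; β=1, v≡10 (mod 19); (8|19)=-1, (10|19)=-1; sign (−1)^1·-1^1·-1^3 = -1.
(a,b)_2: α=10, β=2; u≡5, v≡1 (mod 8); ε(u)ε(v)=0·0, αω(v)=10·0, βω(u)=2·1; sum ≡ 0  ⇒  +1.
(a,b)_3: α=-2, u≡2; β=0, v≡2 (mod 3); (2|3)=-1, (2|3)=-1; sign (−1)^0·-1^0·-1^-2 = +1.
(a,b)_7: α=2, u≡5; β=0, v≡5 (mod 7); (5|7)=-1, (5|7)=-1; sign (−1)^0·-1^0·-1^2 = +1.
(a,b)_17: α=3, u≡2; β=1, v≡12 (mod 17); (2|17)=+1, (12|17)=-1; sign (−1)^0·+1^1·-1^3 = -1.
(a,b)_11: α=3, u≡5; β=1, v≡4 (mod 11); (5|11)=+1, (4|11)=+1; sign (−1)^1·+1^1·+1^3 = -1.
(a,b)_5: α=-3, u≡4; β=-1, v≡4 (mod 5); (4|5)=+1, (4|5)=+1; sign (−1)^0·+1^-1·+1^-3 = +1.
(-196534195, 657305 / ℚ) ramifies at {11, 17, 19, 23}: a division algebra.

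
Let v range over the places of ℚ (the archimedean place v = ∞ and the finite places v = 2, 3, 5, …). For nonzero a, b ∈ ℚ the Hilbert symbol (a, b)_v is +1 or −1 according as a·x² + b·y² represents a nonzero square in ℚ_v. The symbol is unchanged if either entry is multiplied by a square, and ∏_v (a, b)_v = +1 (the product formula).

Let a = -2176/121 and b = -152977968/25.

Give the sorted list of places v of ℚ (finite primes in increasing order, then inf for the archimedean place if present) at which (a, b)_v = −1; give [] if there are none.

Mod squares: a ≡ -34, b ≡ -1062347. Check v ∈ {∞, 2, 3, 5, 11, 13, 17, 19, 23}.
v=23: a=23^0·(≡13), b=23^1·(≡8) mod 23; (13|23)=+1, (8|23)=+1; (−1)^{0·1·11}·(+1)^1·(+1)^0 = +1.
v=13: a=13^0·(≡2), b=13^1·(≡1) mod 13; (2|13)=-1, (1|13)=+1; (−1)^{0·1·6}·(-1)^1·(+1)^0 = -1.
v=19: a=19^0·(≡4), b=19^1·(≡1) mod 19; (4|19)=+1, (1|19)=+1; (−1)^{0·1·9}·(+1)^1·(+1)^0 = +1.
v=3: a=3^0·(≡2), b=3^2·(≡1) mod 3; (2|3)=-1, (1|3)=+1; (−1)^{0·2·1}·(-1)^2·(+1)^0 = +1.
v=11: a=11^-2·(≡2), b=11^1·(≡1) mod 11; (2|11)=-1, (1|11)=+1; (−1)^{-2·1·5}·(-1)^1·(+1)^-2 = -1.
v=∞: -34 < 0 and -1062347 < 0  ⇒  (a,b)_∞ = -1.
v=5: a=5^0·(≡4), b=5^-2·(≡2) mod 5; (4|5)=+1, (2|5)=-1; (−1)^{0·-2·2}·(+1)^-2·(-1)^0 = +1.
v=17: a=17^1·(≡4), b=17^1·(≡1) mod 17; (4|17)=+1, (1|17)=+1; (−1)^{1·1·8}·(+1)^1·(+1)^1 = +1.
v=2: v_2(a)=7, v_2(b)=4; units ≡ 7, 5 (mod 8); ε·ε+αω+βω = 1·0+7·1+4·0 ≡ 1  ⇒  (a,b)_2 = -1.
Ram(-34, -1062347) = {2, 11, 13, ∞}; no ℚ_2-point on the conic.

[2, 11, 13, inf]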